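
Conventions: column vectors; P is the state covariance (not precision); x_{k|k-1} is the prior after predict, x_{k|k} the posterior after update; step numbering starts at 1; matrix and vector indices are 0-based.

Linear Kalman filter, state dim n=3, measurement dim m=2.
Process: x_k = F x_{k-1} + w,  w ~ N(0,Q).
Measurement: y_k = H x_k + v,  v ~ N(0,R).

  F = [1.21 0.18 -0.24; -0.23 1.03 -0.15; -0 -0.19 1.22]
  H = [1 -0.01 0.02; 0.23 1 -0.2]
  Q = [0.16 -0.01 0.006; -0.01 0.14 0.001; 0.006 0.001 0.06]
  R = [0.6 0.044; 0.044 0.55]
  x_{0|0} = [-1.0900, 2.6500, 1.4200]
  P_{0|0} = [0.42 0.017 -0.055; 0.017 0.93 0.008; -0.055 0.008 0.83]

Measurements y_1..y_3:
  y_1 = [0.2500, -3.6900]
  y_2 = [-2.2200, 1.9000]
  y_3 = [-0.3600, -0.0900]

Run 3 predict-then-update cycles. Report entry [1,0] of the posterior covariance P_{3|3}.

P_post[1,0] = -0.0628

step 1: x^-=[-1.1827, 2.7672, 1.2289]  P^-=[0.8915 0.1007 -0.3518; 0.1007 1.1532 -0.3064; -0.3518 -0.3064 1.3252]  S=[1.4762 0.3946; 0.3946 2.0046]  K=[0.5788 0.0737; -0.1149 0.6400; -0.1386 -0.2982]  nu=[1.4358, -5.9394]  x^+=[-0.7891, -1.1990, 2.8009]  P^+=[0.3525 -0.0385 -0.1172; -0.0385 0.3706 0.0741; -0.1172 0.0741 1.0861]
step 2: x^-=[-1.8429, -1.4736, 3.6449]  P^-=[0.7955 -0.0522 -0.4692; -0.0522 0.5636 -0.1439; -0.4692 -0.1439 1.6555]  S=[1.3786 0.2511; 0.2511 1.2986]  K=[0.5588 0.0649; -0.1301 0.4721; -0.2421 -0.4021]  nu=[-0.4647, 4.5265]  x^+=[-1.8089, 0.7235, 1.9375]  P^+=[0.3414 -0.0559 -0.1885; -0.0559 0.2817 0.0748; -0.1885 0.0748 1.3159]
step 3: x^-=[-2.5235, 0.8707, 2.2263]  P^-=[0.8234 -0.0695 -0.6345; -0.0695 0.4769 -0.1484; -0.6345 -0.1484 1.9942]  S=[1.4003 0.2720; 0.2720 1.2360]  K=[0.5648 0.0754; -0.1382 0.4274; -0.3287 -0.4885]  nu=[2.1277, 0.0650]  x^+=[-1.3169, 0.6045, 1.4951]  P^+=[0.3465 -0.0628 -0.2473; -0.0628 0.2566 0.0659; -0.2473 0.0659 1.4606]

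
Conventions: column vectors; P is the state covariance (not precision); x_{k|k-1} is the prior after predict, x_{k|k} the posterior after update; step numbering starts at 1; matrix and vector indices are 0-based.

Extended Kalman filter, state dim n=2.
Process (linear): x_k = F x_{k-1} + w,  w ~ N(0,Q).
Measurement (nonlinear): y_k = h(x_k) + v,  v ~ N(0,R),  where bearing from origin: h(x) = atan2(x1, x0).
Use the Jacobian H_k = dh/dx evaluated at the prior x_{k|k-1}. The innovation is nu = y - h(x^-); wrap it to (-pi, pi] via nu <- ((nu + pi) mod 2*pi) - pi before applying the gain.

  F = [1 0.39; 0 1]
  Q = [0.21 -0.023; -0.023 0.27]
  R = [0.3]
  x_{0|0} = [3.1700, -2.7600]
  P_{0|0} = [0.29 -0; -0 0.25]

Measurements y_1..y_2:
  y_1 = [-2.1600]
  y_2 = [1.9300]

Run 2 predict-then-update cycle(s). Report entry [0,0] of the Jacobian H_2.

H_jac[0,0] = 0.3136

step 1: x^-=[2.0936, -2.7600]  P^-=[0.5380 0.0745; 0.0745 0.5200]  H_jac=[0.2300 0.1745]  S=[0.3503]  K=[0.3904; 0.3079]  nu=[-1.2382]  x^+=[1.6103, -3.1412]  P^+=[0.4846 0.0324; 0.0324 0.4868]
step 2: x^-=[0.3852, -3.1412]  P^-=[0.7940 0.1992; 0.1992 0.7568]  H_jac=[0.3136 0.0385]  S=[0.3840]  K=[0.6684; 0.2385]  nu=[-2.9044]  x^+=[-1.5561, -3.8340]  P^+=[0.6224 0.1380; 0.1380 0.7349]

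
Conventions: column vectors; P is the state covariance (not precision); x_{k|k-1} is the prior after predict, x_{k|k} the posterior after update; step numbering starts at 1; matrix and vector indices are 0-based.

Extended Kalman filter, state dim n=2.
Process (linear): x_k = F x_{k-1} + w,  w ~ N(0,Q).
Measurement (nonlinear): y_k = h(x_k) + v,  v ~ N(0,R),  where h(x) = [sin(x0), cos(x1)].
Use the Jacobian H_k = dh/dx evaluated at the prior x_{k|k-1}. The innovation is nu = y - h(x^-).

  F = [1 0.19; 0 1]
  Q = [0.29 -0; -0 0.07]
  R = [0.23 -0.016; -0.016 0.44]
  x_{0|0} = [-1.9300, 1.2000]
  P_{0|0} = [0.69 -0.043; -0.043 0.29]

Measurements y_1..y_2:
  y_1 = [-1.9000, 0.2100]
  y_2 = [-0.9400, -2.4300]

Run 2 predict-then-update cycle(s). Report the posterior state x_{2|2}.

x_post = [-1.1102, 2.3347]

step 1: x^-=[-1.7020, 1.2000]  P^-=[0.9741 0.0121; 0.0121 0.3600]  H_jac=[-0.1308 0.0000; 0.0000 -0.9320]  S=[0.2467 -0.0145; -0.0145 0.7527]  K=[-0.5181 -0.0250; -0.0327 -0.4464]  nu=[-0.9086, -0.1524]  x^+=[-1.2274, 1.2977]  P^+=[0.9078 0.0029; 0.0029 0.2102]
step 2: x^-=[-0.9809, 1.2977]  P^-=[1.2065 0.0428; 0.0428 0.2802]  H_jac=[0.5563 0.0000; 0.0000 -0.9629]  S=[0.6034 -0.0389; -0.0389 0.6998]  K=[1.1126 0.0030; 0.0147 -0.3847]  nu=[-0.1090, -2.6997]  x^+=[-1.1102, 2.3347]  P^+=[0.4599 0.0171; 0.0171 0.1760]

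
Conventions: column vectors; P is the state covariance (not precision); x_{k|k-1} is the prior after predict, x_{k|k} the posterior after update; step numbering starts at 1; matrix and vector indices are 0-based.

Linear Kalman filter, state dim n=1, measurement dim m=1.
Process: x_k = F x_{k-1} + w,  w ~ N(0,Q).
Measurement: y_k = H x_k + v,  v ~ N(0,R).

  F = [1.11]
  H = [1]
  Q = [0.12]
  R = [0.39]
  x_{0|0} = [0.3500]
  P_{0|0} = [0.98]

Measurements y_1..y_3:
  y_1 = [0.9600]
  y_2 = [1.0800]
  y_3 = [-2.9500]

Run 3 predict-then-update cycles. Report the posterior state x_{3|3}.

step 1: x^-=[0.3885]  P^-=[1.3275]  S=[1.7175]  K=[0.7729]  nu=[0.5715]  x^+=[0.8302]  P^+=[0.3014]
step 2: x^-=[0.9215]  P^-=[0.4914]  S=[0.8814]  K=[0.5575]  nu=[0.1585]  x^+=[1.0099]  P^+=[0.2174]
step 3: x^-=[1.1210]  P^-=[0.3879]  S=[0.7779]  K=[0.4987]  nu=[-4.0710]  x^+=[-0.9090]  P^+=[0.1945]

x_post = [-0.9090]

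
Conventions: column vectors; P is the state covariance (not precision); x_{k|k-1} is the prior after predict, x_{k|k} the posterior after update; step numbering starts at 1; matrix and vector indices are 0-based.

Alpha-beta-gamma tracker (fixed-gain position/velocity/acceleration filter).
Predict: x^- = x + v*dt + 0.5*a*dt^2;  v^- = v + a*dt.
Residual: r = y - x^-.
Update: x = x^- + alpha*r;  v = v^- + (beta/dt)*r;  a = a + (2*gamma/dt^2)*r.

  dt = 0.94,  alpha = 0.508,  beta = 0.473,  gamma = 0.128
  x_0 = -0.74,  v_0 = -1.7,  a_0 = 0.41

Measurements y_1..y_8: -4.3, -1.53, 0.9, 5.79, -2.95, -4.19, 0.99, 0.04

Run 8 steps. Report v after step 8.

step 1: x_pred=-2.1569  r=-2.1431  x^+=-3.2456  v^+=-2.3930  a^+=-0.2109
step 2: x_pred=-5.5882  r=4.0582  x^+=-3.5266  v^+=-0.5492  a^+=0.9648
step 3: x_pred=-3.6166  r=4.5166  x^+=-1.3222  v^+=2.6305  a^+=2.2734
step 4: x_pred=2.1548  r=3.6352  x^+=4.0015  v^+=6.5966  a^+=3.3266
step 5: x_pred=11.6720  r=-14.6220  x^+=4.2440  v^+=2.3660  a^+=-0.9097
step 6: x_pred=6.0661  r=-10.2561  x^+=0.8560  v^+=-3.6500  a^+=-3.8812
step 7: x_pred=-4.2897  r=5.2797  x^+=-1.6076  v^+=-4.6416  a^+=-2.3515
step 8: x_pred=-7.0096  r=7.0496  x^+=-3.4284  v^+=-3.3047  a^+=-0.3091

v_post = -3.3047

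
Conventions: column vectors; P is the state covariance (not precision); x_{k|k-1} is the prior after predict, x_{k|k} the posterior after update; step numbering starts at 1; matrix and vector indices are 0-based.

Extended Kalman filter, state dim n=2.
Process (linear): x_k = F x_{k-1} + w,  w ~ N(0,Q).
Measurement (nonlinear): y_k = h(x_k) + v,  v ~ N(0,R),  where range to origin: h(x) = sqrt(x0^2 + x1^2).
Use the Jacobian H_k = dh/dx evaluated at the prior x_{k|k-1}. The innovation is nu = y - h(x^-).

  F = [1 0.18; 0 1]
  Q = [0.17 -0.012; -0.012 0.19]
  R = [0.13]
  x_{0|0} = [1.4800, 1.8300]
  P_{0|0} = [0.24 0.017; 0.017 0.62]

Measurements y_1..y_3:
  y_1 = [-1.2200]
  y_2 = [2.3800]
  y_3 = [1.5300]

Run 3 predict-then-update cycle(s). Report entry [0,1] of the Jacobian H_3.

step 1: x^-=[1.8094, 1.8300]  P^-=[0.4362 0.1166; 0.1166 0.8100]  H_jac=[0.7031 0.7111]  S=[0.8718]  K=[0.4469; 0.7547]  nu=[-3.7935]  x^+=[0.1141, -1.0330]  P^+=[0.2621 -0.1774; -0.1774 0.3134]
step 2: x^-=[-0.0718, -1.0330]  P^-=[0.3784 -0.1330; -0.1330 0.5034]  H_jac=[-0.0694 -0.9976]  S=[0.6144]  K=[0.1733; -0.8024]  nu=[1.3445]  x^+=[0.1611, -2.1118]  P^+=[0.3599 -0.0476; -0.0476 0.1079]
step 3: x^-=[-0.2190, -2.1118]  P^-=[0.5163 -0.0402; -0.0402 0.2979]  H_jac=[-0.1031 -0.9947]  S=[0.4219]  K=[-0.0315; -0.6924]  nu=[-0.5931]  x^+=[-0.2003, -1.7011]  P^+=[0.5159 -0.0494; -0.0494 0.0956]

H_jac[0,1] = -0.9947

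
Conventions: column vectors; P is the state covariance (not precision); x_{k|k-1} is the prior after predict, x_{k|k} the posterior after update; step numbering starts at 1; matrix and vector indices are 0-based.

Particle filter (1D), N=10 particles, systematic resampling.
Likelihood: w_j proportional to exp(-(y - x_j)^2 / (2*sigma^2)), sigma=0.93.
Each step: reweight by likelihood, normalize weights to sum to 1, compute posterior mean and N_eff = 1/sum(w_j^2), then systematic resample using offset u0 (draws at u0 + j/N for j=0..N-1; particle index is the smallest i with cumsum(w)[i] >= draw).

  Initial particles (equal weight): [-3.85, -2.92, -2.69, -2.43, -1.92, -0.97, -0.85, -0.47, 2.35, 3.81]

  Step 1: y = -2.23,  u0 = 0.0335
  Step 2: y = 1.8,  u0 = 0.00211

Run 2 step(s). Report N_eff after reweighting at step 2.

N_eff = 2.0338

step 1: w=[0.0468, 0.1621, 0.1889, 0.2085, 0.2019, 0.0852, 0.0710, 0.0356, 0.0000, 0.0000]  mean=-2.2156  Neff=6.1749  idx=[0, 1, 2, 2, 3, 3, 4, 4, 5, 6]
step 2: w=[0.0000, 0.0001, 0.0003, 0.0003, 0.0011, 0.0011, 0.0112, 0.0112, 0.3968, 0.5779]  mean=-0.9263  Neff=2.0338  idx=[5, 8, 8, 8, 8, 9, 9, 9, 9, 9]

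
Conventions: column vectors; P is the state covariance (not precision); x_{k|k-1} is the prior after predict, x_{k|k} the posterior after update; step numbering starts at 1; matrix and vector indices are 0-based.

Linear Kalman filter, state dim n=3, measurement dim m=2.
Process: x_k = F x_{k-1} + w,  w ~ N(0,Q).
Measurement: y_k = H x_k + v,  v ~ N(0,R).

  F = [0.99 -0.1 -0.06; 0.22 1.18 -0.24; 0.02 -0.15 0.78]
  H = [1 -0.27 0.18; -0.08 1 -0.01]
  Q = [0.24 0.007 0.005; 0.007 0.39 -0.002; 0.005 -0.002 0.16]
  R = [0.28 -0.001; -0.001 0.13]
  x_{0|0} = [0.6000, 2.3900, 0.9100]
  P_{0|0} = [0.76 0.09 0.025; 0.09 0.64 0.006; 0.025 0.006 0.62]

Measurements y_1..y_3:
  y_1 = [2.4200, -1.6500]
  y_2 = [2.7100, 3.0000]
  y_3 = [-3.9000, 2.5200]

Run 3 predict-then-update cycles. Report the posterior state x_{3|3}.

x_post = [-0.8637, 2.7276, -0.0950]

step 1: x^-=[0.3004, 2.7338, 0.3633]  P^-=[0.9728 0.2025 0.0059; 0.2025 1.3943 -0.2189; 0.0059 -0.2189 0.5507]  S=[1.2863 -0.2895; -0.2895 1.5026]  K=[0.7665 0.2306; 0.0428 0.9269; 0.0982 -0.1308]  nu=[2.7923, -4.3561]  x^+=[1.4360, -1.1843, 1.2072]  P^+=[0.2395 0.0477 -0.0680; 0.0477 0.1241 -0.0175; -0.0680 -0.0175 0.5052]
step 2: x^-=[1.4676, -1.3713, 1.1480]  P^-=[0.4762 0.1243 -0.0705; 0.1243 0.6453 -0.1460; -0.0705 -0.1460 0.4719]  S=[0.7402 -0.1121; -0.1121 0.7613]  K=[0.6118 0.2043; 0.0243 0.8401; 0.0450 -0.1839]  nu=[0.6655, 4.5002]  x^+=[2.7942, 2.4253, 0.3501]  P^+=[0.1954 0.0408 -0.0738; 0.0408 0.1122 -0.0254; -0.0738 -0.0254 0.4428]
step 3: x^-=[2.5027, 3.3926, -0.0348]  P^-=[0.4346 0.1092 -0.0715; 0.1092 0.6246 -0.1409; -0.0715 -0.1409 0.4354]  S=[0.7032 -0.1176; -0.1176 0.7426]  K=[0.5904 0.1947; 0.0189 0.8342; 0.0334 -0.1826]  nu=[-5.4804, -0.6727]  x^+=[-0.8637, 2.7276, -0.0950]  P^+=[0.1884 0.0391 -0.0708; 0.0391 0.1113 -0.0254; -0.0708 -0.0254 0.4084]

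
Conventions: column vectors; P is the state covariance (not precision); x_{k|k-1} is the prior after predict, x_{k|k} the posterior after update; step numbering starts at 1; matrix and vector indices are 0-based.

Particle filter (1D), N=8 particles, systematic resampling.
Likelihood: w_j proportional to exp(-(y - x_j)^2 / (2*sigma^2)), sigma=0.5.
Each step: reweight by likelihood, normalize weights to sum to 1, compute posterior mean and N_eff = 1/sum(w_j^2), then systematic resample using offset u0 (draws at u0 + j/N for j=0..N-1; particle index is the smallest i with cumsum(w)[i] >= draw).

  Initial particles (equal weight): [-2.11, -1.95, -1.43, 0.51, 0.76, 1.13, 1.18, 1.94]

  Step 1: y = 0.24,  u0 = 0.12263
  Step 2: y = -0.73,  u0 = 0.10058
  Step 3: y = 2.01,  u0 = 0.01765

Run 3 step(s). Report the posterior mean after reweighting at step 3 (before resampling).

post_mean = 0.6522

step 1: w=[0.0000, 0.0000, 0.0021, 0.4724, 0.3183, 0.1121, 0.0934, 0.0017]  mean=0.7199  Neff=2.8919  idx=[3, 3, 3, 4, 4, 4, 5, 6]
step 2: w=[0.2630, 0.2630, 0.2630, 0.0672, 0.0672, 0.0672, 0.0056, 0.0039]  mean=0.5665  Neff=4.5230  idx=[0, 0, 1, 1, 2, 2, 3, 5]
step 3: w=[0.0719, 0.0719, 0.0719, 0.0719, 0.0719, 0.0719, 0.2843, 0.2843]  mean=0.6522  Neff=5.1895  idx=[0, 1, 3, 5, 6, 6, 7, 7]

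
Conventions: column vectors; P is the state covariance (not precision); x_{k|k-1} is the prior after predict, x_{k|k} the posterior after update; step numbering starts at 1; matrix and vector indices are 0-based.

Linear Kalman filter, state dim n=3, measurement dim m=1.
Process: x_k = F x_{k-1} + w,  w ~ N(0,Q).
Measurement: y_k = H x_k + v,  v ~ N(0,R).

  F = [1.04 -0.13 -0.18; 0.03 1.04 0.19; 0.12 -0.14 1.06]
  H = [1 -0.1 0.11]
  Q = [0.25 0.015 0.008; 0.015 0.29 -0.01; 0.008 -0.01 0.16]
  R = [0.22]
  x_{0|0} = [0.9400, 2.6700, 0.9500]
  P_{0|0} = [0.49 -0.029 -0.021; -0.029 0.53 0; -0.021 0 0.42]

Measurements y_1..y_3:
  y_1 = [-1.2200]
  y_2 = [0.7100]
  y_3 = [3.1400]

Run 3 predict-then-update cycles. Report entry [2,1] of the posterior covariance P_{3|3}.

P_post[2,1] = -0.0635

step 1: x^-=[0.4595, 2.9855, 0.7460]  P^-=[0.8183 -0.0910 -0.0194; -0.0910 0.8768 -0.0055; -0.0194 -0.0055 0.6450]  S=[1.0689]  K=[0.7720; -0.1677; 0.0488]  nu=[-1.4630]  x^+=[-0.6700, 3.2309, 0.6746]  P^+=[0.1811 0.0474 -0.0596; 0.0474 0.8467 0.0033; -0.0596 0.0033 0.6424]
step 2: x^-=[-1.2383, 3.4682, 0.1824]  P^-=[0.4907 -0.0769 -0.1490; -0.0769 1.2327 0.0028; -0.1490 0.0028 0.8833]  S=[0.7163]  K=[0.6729; -0.2790; -0.0728]  nu=[2.2750]  x^+=[0.2927, 2.8335, 0.0169]  P^+=[0.1663 0.0576 -0.1139; 0.0576 1.1770 -0.0118; -0.1139 -0.0118 0.8795]
step 3: x^-=[-0.0670, 2.9588, -0.3437]  P^-=[0.5048 -0.1263 -0.2487; -0.1263 1.5926 -0.0156; -0.2487 -0.0156 1.1463]  S=[0.7255]  K=[0.6755; -0.3960; -0.1669]  nu=[3.5407]  x^+=[2.3248, 1.5568, -0.9346]  P^+=[0.1738 0.0678 -0.1669; 0.0678 1.4788 -0.0635; -0.1669 -0.0635 1.1261]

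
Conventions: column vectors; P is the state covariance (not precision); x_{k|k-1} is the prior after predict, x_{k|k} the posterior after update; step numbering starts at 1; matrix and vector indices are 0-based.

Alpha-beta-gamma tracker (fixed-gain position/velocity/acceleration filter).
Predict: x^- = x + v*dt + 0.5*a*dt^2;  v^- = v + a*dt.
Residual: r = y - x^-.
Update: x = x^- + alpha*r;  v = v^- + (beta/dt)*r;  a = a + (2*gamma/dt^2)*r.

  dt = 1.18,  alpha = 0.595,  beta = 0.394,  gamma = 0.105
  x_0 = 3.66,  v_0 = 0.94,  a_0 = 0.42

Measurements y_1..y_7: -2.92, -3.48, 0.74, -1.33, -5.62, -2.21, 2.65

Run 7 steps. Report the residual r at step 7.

resid = 5.5754

step 1: x_pred=5.0616  r=-7.9816  x^+=0.3125  v^+=-1.2294  a^+=-0.7838
step 2: x_pred=-1.6839  r=-1.7961  x^+=-2.7526  v^+=-2.7540  a^+=-1.0547
step 3: x_pred=-6.7366  r=7.4766  x^+=-2.2880  v^+=-1.5021  a^+=0.0729
step 4: x_pred=-4.0097  r=2.6797  x^+=-2.4153  v^+=-0.5213  a^+=0.4771
step 5: x_pred=-2.6983  r=-2.9217  x^+=-4.4367  v^+=-0.9339  a^+=0.0364
step 6: x_pred=-5.5133  r=3.3033  x^+=-3.5478  v^+=0.2121  a^+=0.5346
step 7: x_pred=-2.9254  r=5.5754  x^+=0.3920  v^+=2.7046  a^+=1.3755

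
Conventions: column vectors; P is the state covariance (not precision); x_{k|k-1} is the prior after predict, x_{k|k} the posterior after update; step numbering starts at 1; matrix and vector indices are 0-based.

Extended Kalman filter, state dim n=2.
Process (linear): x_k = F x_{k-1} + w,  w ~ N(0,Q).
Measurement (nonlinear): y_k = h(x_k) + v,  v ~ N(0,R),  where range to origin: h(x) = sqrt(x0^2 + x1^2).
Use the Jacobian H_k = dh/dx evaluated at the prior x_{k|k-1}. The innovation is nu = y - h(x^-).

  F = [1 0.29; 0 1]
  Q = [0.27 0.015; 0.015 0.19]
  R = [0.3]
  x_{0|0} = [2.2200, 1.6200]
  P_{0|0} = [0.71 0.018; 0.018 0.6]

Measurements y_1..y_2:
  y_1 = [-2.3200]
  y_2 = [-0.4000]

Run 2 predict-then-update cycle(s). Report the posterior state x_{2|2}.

step 1: x^-=[2.6898, 1.6200]  P^-=[1.0409 0.2070; 0.2070 0.7900]  H_jac=[0.8566 0.5159]  S=[1.4571]  K=[0.6852; 0.4014]  nu=[-5.4600]  x^+=[-1.0516, -0.5718]  P^+=[0.3567 -0.1938; -0.1938 0.5552]
step 2: x^-=[-1.2174, -0.5718]  P^-=[0.5610 -0.0178; -0.0178 0.7452]  H_jac=[-0.9052 -0.4251]  S=[0.8806]  K=[-0.5681; -0.3414]  nu=[-1.7450]  x^+=[-0.2262, 0.0241]  P^+=[0.2768 -0.1886; -0.1886 0.6425]

x_post = [-0.2262, 0.0241]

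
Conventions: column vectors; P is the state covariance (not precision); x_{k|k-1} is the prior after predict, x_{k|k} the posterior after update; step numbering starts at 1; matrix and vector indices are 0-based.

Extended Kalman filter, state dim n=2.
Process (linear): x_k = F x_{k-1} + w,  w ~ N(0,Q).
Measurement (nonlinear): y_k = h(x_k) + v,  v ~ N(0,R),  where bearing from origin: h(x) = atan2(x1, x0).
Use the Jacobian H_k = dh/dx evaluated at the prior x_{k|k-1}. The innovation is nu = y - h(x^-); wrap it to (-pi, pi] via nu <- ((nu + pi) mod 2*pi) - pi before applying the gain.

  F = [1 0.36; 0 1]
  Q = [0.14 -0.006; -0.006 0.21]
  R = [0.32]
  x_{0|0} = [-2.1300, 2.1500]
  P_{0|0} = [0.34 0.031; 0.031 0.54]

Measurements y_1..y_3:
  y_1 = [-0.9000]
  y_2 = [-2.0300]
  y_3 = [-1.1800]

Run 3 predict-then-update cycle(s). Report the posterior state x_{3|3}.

x_post = [2.9868, 3.9839]

step 1: x^-=[-1.3560, 2.1500]  P^-=[0.5723 0.2194; 0.2194 0.7500]  H_jac=[-0.3328 -0.2099]  S=[0.4470]  K=[-0.5290; -0.5154]  nu=[-3.0335]  x^+=[0.2487, 3.7135]  P^+=[0.4472 0.0975; 0.0975 0.6312]
step 2: x^-=[1.5855, 3.7135]  P^-=[0.7392 0.3188; 0.3188 0.8412]  H_jac=[-0.2278 0.0972]  S=[0.3522]  K=[-0.3901; 0.0261]  nu=[3.0859]  x^+=[0.3818, 3.7941]  P^+=[0.6856 0.3224; 0.3224 0.8410]
step 3: x^-=[1.7477, 3.7941]  P^-=[1.1667 0.6191; 0.6191 1.0510]  H_jac=[-0.2174 0.1002]  S=[0.3587]  K=[-0.5343; -0.0818]  nu=[-2.3191]  x^+=[2.9868, 3.9839]  P^+=[1.0643 0.6034; 0.6034 1.0486]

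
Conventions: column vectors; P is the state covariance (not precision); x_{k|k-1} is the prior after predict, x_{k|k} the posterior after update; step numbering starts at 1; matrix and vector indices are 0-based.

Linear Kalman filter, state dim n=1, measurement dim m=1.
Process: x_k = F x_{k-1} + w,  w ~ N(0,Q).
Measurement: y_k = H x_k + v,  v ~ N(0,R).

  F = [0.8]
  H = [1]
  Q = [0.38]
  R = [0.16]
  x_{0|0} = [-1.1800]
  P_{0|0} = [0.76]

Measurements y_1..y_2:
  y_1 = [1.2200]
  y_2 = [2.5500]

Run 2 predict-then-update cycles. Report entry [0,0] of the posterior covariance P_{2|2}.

P_post[0,0] = 0.1191

step 1: x^-=[-0.9440]  P^-=[0.8664]  S=[1.0264]  K=[0.8441]  nu=[2.1640]  x^+=[0.8827]  P^+=[0.1351]
step 2: x^-=[0.7061]  P^-=[0.4664]  S=[0.6264]  K=[0.7446]  nu=[1.8439]  x^+=[2.0791]  P^+=[0.1191]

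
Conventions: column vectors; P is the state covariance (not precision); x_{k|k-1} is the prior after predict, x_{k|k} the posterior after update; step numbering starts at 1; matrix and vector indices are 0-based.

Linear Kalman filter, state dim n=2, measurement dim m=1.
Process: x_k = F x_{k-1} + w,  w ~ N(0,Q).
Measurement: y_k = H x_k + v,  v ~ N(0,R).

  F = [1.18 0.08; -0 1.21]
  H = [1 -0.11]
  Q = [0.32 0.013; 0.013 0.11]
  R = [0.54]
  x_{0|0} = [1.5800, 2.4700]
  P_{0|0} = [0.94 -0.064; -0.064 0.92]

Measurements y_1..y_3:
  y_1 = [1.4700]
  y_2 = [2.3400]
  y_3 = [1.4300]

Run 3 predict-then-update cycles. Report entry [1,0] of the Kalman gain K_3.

step 1: x^-=[2.0620, 2.9887]  P^-=[1.6227 0.0107; 0.0107 1.4570]  S=[2.1779]  K=[0.7445; -0.0687]  nu=[-0.2632]  x^+=[1.8660, 3.0068]  P^+=[0.4155 0.1220; 0.1220 1.4467]
step 2: x^-=[2.4424, 3.6382]  P^-=[0.9308 0.3273; 0.3273 2.2281]  S=[1.4257]  K=[0.6276; 0.0577]  nu=[0.2978]  x^+=[2.6293, 3.6554]  P^+=[0.3692 0.2757; 0.2757 2.2234]
step 3: x^-=[3.3950, 4.4230]  P^-=[0.9004 0.6219; 0.6219 3.3652]  S=[1.3443]  K=[0.6189; 0.1872]  nu=[-1.4785]  x^+=[2.4800, 4.1462]  P^+=[0.3855 0.4661; 0.4661 3.3181]

K[1,0] = 0.1872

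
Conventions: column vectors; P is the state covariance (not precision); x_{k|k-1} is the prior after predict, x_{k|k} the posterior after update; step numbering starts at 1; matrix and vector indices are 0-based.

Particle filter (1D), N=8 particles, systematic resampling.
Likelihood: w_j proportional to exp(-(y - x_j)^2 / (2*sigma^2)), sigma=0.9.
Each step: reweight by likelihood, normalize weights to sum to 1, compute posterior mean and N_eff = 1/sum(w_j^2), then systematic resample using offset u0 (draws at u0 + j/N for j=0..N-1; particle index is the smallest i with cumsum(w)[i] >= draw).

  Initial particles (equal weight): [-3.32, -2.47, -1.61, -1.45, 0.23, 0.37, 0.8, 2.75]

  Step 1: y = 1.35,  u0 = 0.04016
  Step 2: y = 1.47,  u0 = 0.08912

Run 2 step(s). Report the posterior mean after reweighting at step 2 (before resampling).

post_mean = 0.7680

step 1: w=[0.0000, 0.0001, 0.0021, 0.0037, 0.2140, 0.2566, 0.3851, 0.1384]  mean=0.8242  Neff=3.5822  idx=[4, 4, 5, 5, 6, 6, 6, 7]
step 2: w=[0.0888, 0.0888, 0.1087, 0.1087, 0.1739, 0.1739, 0.1739, 0.0834]  mean=0.7680  Neff=7.2968  idx=[1, 2, 3, 4, 5, 5, 6, 7]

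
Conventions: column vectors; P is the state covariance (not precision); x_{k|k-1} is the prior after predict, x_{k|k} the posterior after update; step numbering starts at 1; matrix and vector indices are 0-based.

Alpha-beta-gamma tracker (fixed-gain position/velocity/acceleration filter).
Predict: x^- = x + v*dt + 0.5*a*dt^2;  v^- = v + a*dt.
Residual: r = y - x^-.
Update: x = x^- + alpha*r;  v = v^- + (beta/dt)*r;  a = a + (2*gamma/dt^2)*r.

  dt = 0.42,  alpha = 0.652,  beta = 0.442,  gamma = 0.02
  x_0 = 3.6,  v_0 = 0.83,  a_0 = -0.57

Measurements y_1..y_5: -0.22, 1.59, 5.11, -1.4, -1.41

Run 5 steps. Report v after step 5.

v_post = -4.3791

step 1: x_pred=3.8983  r=-4.1183  x^+=1.2132  v^+=-3.7434  a^+=-1.5039
step 2: x_pred=-0.4917  r=2.0817  x^+=0.8656  v^+=-2.1843  a^+=-1.0318
step 3: x_pred=-0.1429  r=5.2529  x^+=3.2820  v^+=2.9103  a^+=0.1593
step 4: x_pred=4.5184  r=-5.9184  x^+=0.6596  v^+=-3.2512  a^+=-1.1827
step 5: x_pred=-0.8102  r=-0.5998  x^+=-1.2013  v^+=-4.3791  a^+=-1.3187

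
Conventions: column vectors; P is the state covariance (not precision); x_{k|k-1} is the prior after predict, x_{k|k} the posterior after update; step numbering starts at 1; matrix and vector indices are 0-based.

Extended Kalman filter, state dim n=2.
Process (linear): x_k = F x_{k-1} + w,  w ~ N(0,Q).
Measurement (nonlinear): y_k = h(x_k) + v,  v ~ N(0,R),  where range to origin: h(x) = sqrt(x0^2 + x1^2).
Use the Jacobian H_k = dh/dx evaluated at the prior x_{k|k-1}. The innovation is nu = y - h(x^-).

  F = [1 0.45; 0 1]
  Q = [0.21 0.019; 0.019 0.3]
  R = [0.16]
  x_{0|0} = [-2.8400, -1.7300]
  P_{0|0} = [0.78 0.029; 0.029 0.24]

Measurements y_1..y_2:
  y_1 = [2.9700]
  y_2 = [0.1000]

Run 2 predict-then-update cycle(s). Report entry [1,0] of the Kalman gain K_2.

step 1: x^-=[-3.6185, -1.7300]  P^-=[1.0647 0.1560; 0.1560 0.5400]  H_jac=[-0.9022 -0.4313]  S=[1.2485]  K=[-0.8233; -0.2993]  nu=[-1.0408]  x^+=[-2.7616, -1.4185]  P^+=[0.2185 -0.1516; -0.1516 0.4282]
step 2: x^-=[-3.4000, -1.4185]  P^-=[0.3787 0.0600; 0.0600 0.7282]  H_jac=[-0.9229 -0.3850]  S=[0.6332]  K=[-0.5885; -0.5303]  nu=[-3.5840]  x^+=[-1.2907, 0.4821]  P^+=[0.1594 -0.1376; -0.1376 0.5501]

K[1,0] = -0.5303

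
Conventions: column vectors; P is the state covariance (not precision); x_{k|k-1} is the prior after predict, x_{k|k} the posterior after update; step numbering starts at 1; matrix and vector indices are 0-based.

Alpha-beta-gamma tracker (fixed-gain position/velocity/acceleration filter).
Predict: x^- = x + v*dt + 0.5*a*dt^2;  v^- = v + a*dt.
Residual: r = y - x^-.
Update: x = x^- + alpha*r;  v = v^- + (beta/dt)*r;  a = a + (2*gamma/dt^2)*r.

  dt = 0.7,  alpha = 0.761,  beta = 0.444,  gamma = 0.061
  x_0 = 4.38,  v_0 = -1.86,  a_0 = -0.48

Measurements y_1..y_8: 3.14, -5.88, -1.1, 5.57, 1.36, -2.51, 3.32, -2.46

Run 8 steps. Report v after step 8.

step 1: x_pred=2.9604  r=0.1796  x^+=3.0971  v^+=-2.0821  a^+=-0.4353
step 2: x_pred=1.5330  r=-7.4130  x^+=-4.1083  v^+=-7.0887  a^+=-2.2810
step 3: x_pred=-9.6292  r=8.5292  x^+=-3.1385  v^+=-3.2754  a^+=-0.1574
step 4: x_pred=-5.4698  r=11.0398  x^+=2.9315  v^+=3.6168  a^+=2.5913
step 5: x_pred=6.0981  r=-4.7381  x^+=2.4924  v^+=2.4254  a^+=1.4116
step 6: x_pred=4.5361  r=-7.0461  x^+=-0.8260  v^+=-1.0556  a^+=-0.3427
step 7: x_pred=-1.6489  r=4.9689  x^+=2.1324  v^+=1.8562  a^+=0.8945
step 8: x_pred=3.6509  r=-6.1109  x^+=-0.9995  v^+=-1.3938  a^+=-0.6270

v_post = -1.3938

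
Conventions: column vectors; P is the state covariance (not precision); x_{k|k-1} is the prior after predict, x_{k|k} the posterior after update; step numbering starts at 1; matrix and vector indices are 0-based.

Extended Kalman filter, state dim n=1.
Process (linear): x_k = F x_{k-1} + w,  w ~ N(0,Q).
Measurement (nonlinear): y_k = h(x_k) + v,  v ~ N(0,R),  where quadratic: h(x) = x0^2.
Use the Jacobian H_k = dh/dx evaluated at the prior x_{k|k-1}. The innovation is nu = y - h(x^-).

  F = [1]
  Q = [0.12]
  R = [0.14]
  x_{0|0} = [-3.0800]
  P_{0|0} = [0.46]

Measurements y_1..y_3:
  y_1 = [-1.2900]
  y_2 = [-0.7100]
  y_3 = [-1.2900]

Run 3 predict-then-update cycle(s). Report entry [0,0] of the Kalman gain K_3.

K[0,0] = -0.4936

step 1: x^-=[-3.0800]  P^-=[0.5800]  H_jac=[-6.1600]  S=[22.1484]  K=[-0.1613]  nu=[-10.7764]  x^+=[-1.3416]  P^+=[0.0037]
step 2: x^-=[-1.3416]  P^-=[0.1237]  H_jac=[-2.6833]  S=[1.0304]  K=[-0.3220]  nu=[-2.5100]  x^+=[-0.5333]  P^+=[0.0168]
step 3: x^-=[-0.5333]  P^-=[0.1368]  H_jac=[-1.0666]  S=[0.2956]  K=[-0.4936]  nu=[-1.5744]  x^+=[0.2438]  P^+=[0.0648]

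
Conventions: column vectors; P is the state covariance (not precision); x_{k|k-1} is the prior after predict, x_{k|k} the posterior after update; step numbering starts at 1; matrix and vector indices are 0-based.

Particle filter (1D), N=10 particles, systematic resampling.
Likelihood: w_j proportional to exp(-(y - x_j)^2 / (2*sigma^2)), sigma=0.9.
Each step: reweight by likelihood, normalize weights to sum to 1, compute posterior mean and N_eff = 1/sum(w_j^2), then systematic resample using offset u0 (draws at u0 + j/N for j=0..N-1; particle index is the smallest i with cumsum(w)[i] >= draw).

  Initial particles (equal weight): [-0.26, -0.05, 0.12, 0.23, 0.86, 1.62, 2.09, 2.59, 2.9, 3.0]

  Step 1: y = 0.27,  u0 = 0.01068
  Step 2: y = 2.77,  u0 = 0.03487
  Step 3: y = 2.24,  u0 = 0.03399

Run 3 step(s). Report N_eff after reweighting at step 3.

N_eff = 8.4522

step 1: w=[0.1653, 0.1846, 0.1939, 0.1964, 0.1586, 0.0638, 0.0254, 0.0071, 0.0028, 0.0020]  mean=0.3415  Neff=5.9685  idx=[0, 0, 1, 1, 2, 2, 3, 3, 4, 5]
step 2: w=[0.0055, 0.0055, 0.0117, 0.0117, 0.0207, 0.0207, 0.0295, 0.0295, 0.1663, 0.6990]  mean=1.2899  Neff=1.9261  idx=[4, 8, 8, 9, 9, 9, 9, 9, 9, 9]
step 3: w=[0.0101, 0.0498, 0.0498, 0.1272, 0.1272, 0.1272, 0.1272, 0.1272, 0.1272, 0.1272]  mean=1.5293  Neff=8.4522  idx=[1, 3, 3, 4, 5, 6, 7, 7, 8, 9]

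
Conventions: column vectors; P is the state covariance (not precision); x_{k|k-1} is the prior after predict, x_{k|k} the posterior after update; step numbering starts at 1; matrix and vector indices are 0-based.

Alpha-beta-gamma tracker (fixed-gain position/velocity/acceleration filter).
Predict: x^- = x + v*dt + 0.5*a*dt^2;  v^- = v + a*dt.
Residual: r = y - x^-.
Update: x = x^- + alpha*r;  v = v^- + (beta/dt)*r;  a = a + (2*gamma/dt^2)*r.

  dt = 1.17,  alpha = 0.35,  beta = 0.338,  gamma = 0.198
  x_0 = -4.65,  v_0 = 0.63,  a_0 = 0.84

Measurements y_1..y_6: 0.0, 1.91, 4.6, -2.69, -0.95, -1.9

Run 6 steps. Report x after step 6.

x_post = -5.3717

step 1: x_pred=-3.3380  r=3.3380  x^+=-2.1697  v^+=2.5771  a^+=1.8056
step 2: x_pred=2.0814  r=-0.1714  x^+=2.0214  v^+=4.6402  a^+=1.7560
step 3: x_pred=8.6523  r=-4.0523  x^+=7.2340  v^+=5.5241  a^+=0.5838
step 4: x_pred=14.0967  r=-16.7867  x^+=8.2214  v^+=1.3576  a^+=-4.2723
step 5: x_pred=6.8855  r=-7.8355  x^+=4.1431  v^+=-5.9047  a^+=-6.5390
step 6: x_pred=-7.2410  r=5.3410  x^+=-5.3717  v^+=-12.0124  a^+=-4.9940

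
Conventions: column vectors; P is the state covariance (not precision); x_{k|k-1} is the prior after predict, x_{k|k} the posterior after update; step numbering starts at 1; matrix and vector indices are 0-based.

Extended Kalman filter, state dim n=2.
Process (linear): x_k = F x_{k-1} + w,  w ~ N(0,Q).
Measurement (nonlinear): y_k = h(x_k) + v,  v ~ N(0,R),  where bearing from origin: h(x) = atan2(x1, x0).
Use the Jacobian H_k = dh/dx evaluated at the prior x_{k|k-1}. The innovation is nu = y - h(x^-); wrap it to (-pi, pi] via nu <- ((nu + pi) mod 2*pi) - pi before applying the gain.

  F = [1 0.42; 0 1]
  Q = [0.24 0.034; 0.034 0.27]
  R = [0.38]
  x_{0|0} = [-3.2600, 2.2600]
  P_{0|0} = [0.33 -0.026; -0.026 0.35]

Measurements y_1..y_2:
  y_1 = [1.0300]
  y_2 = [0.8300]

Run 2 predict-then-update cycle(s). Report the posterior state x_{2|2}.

step 1: x^-=[-2.3108, 2.2600]  P^-=[0.6099 0.1550; 0.1550 0.6200]  H_jac=[-0.2163 -0.2212]  S=[0.4537]  K=[-0.3664; -0.3762]  nu=[-1.3373]  x^+=[-1.8209, 2.7630]  P^+=[0.5490 0.0925; 0.0925 0.5558]
step 2: x^-=[-0.6604, 2.7630]  P^-=[0.9647 0.3599; 0.3599 0.8258]  H_jac=[-0.3424 -0.0818]  S=[0.5188]  K=[-0.6934; -0.3678]  nu=[-0.9754]  x^+=[0.0160, 3.1218]  P^+=[0.7153 0.2276; 0.2276 0.7556]

x_post = [0.0160, 3.1218]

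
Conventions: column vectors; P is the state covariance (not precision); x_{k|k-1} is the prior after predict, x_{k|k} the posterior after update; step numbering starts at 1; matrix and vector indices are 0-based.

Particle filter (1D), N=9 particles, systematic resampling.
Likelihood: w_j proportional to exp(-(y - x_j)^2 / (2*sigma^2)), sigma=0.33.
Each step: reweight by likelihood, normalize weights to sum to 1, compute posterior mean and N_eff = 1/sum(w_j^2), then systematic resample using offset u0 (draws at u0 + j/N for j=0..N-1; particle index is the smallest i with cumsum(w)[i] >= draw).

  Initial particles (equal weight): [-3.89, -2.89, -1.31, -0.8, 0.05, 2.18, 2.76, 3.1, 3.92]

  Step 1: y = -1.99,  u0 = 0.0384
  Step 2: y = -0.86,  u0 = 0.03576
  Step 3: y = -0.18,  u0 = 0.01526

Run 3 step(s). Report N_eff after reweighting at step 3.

step 1: w=[0.0000, 0.1668, 0.8229, 0.0103, 0.0000, 0.0000, 0.0000, 0.0000, 0.0000]  mean=-1.5683  Neff=1.4183  idx=[1, 1, 2, 2, 2, 2, 2, 2, 2]
step 2: w=[0.0000, 0.0000, 0.1429, 0.1429, 0.1429, 0.1429, 0.1429, 0.1429, 0.1429]  mean=-1.3100  Neff=7.0000  idx=[2, 3, 3, 4, 5, 6, 6, 7, 8]
step 3: w=[0.1111, 0.1111, 0.1111, 0.1111, 0.1111, 0.1111, 0.1111, 0.1111, 0.1111]  mean=-1.3100  Neff=9.0000  idx=[0, 1, 2, 3, 4, 5, 6, 7, 8]

N_eff = 9.0000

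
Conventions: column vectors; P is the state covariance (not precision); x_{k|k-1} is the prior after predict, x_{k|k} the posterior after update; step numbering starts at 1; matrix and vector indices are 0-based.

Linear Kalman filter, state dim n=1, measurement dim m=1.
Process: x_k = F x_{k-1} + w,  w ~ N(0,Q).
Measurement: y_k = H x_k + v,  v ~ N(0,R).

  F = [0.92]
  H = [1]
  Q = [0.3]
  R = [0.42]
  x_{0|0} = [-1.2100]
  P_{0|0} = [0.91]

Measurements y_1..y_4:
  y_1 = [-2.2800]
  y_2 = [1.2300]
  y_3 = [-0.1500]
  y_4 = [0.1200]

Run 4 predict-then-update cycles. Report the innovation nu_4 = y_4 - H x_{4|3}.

step 1: x^-=[-1.1132]  P^-=[1.0702]  S=[1.4902]  K=[0.7182]  nu=[-1.1668]  x^+=[-1.9512]  P^+=[0.3016]
step 2: x^-=[-1.7951]  P^-=[0.5553]  S=[0.9753]  K=[0.5694]  nu=[3.0251]  x^+=[-0.0727]  P^+=[0.2391]
step 3: x^-=[-0.0669]  P^-=[0.5024]  S=[0.9224]  K=[0.5447]  nu=[-0.0831]  x^+=[-0.1122]  P^+=[0.2288]
step 4: x^-=[-0.1032]  P^-=[0.4936]  S=[0.9136]  K=[0.5403]  nu=[0.2232]  x^+=[0.0174]  P^+=[0.2269]

innov = [0.2232]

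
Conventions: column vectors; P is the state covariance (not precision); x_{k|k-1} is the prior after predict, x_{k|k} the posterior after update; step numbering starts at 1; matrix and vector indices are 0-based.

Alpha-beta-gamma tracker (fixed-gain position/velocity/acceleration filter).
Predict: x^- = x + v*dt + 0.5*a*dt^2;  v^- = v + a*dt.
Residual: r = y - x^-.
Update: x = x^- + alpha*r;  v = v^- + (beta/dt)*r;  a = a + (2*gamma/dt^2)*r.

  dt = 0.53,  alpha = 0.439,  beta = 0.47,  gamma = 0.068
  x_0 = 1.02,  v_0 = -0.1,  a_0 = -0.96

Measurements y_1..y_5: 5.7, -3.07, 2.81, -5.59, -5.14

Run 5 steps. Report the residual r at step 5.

resid = 1.5070

step 1: x_pred=0.8322  r=4.8678  x^+=2.9691  v^+=3.7080  a^+=1.3968
step 2: x_pred=5.1305  r=-8.2005  x^+=1.5305  v^+=-2.8239  a^+=-2.5736
step 3: x_pred=-0.3276  r=3.1376  x^+=1.0498  v^+=-1.4055  a^+=-1.0545
step 4: x_pred=0.1568  r=-5.7468  x^+=-2.3661  v^+=-7.0605  a^+=-3.8368
step 5: x_pred=-6.6470  r=1.5070  x^+=-5.9854  v^+=-7.7576  a^+=-3.1072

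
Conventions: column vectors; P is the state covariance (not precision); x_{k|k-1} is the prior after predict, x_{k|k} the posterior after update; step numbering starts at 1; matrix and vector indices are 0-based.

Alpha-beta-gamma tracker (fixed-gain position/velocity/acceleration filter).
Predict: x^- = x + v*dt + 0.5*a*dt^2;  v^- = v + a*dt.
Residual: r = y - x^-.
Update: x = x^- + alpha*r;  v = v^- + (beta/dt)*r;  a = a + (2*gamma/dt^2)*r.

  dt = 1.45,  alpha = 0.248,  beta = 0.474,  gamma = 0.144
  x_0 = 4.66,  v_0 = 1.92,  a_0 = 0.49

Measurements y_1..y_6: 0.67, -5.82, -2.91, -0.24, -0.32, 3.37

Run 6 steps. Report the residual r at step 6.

resid = 10.3452

step 1: x_pred=7.9591  r=-7.2891  x^+=6.1514  v^+=0.2477  a^+=-0.5085
step 2: x_pred=5.9761  r=-11.7961  x^+=3.0507  v^+=-4.3457  a^+=-2.1243
step 3: x_pred=-5.4837  r=2.5737  x^+=-4.8454  v^+=-6.5845  a^+=-1.7717
step 4: x_pred=-16.2555  r=16.0155  x^+=-12.2837  v^+=-3.9181  a^+=0.4221
step 5: x_pred=-17.5213  r=17.2013  x^+=-13.2554  v^+=2.3169  a^+=2.7783
step 6: x_pred=-6.9752  r=10.3452  x^+=-4.4096  v^+=9.7272  a^+=4.1954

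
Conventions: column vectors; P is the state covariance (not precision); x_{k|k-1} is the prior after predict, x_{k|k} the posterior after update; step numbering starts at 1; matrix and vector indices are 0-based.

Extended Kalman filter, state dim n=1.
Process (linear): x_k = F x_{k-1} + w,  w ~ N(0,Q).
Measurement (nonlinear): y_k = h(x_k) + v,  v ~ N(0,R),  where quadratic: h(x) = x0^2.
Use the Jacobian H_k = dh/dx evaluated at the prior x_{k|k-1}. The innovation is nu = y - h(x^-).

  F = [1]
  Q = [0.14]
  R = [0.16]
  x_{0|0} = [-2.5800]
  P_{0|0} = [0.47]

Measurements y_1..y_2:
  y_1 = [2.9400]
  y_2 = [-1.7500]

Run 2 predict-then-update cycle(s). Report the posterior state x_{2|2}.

x_post = [-0.5669]

step 1: x^-=[-2.5800]  P^-=[0.6100]  H_jac=[-5.1600]  S=[16.4016]  K=[-0.1919]  nu=[-3.7164]  x^+=[-1.8668]  P^+=[0.0060]
step 2: x^-=[-1.8668]  P^-=[0.1460]  H_jac=[-3.7336]  S=[2.1945]  K=[-0.2483]  nu=[-5.2349]  x^+=[-0.5669]  P^+=[0.0106]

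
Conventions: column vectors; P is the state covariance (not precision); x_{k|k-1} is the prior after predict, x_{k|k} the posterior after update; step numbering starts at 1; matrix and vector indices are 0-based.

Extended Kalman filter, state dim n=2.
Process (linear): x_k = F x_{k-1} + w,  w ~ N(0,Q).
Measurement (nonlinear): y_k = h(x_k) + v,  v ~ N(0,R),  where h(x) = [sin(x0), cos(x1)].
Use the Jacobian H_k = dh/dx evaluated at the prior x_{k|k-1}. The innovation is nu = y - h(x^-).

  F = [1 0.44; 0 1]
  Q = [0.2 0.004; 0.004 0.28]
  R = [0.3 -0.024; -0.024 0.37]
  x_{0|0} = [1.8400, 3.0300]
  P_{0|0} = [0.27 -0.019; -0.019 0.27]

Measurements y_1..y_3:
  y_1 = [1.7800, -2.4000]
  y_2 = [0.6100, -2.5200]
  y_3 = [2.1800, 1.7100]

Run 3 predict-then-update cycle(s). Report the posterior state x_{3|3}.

step 1: x^-=[3.1732, 3.0300]  P^-=[0.5056 0.1038; 0.1038 0.5500]  H_jac=[-0.9995 0.0000; 0.0000 -0.1114]  S=[0.8050 -0.0124; -0.0124 0.3768]  K=[-0.6285 -0.0514; -0.1315 -0.1669]  nu=[1.8116, -1.4062]  x^+=[2.1070, 3.0265]  P^+=[0.1874 0.0354; 0.0354 0.5261]
step 2: x^-=[3.4387, 3.0265]  P^-=[0.5205 0.2710; 0.2710 0.8061]  H_jac=[-0.9562 0.0000; 0.0000 -0.1148]  S=[0.7759 0.0057; 0.0057 0.3806]  K=[-0.6409 -0.0721; -0.3322 -0.2381]  nu=[0.9027, -1.5266]  x^+=[2.9701, 3.0902]  P^+=[0.1993 0.0982; 0.0982 0.6980]
step 3: x^-=[4.3298, 3.0902]  P^-=[0.6209 0.4094; 0.4094 0.9780]  H_jac=[-0.3733 0.0000; 0.0000 -0.0514]  S=[0.3865 -0.0162; -0.0162 0.3726]  K=[-0.6031 -0.0826; -0.4017 -0.1522]  nu=[3.1077, 2.7087]  x^+=[2.2319, 1.4294]  P^+=[0.4793 0.3131; 0.3131 0.9090]

x_post = [2.2319, 1.4294]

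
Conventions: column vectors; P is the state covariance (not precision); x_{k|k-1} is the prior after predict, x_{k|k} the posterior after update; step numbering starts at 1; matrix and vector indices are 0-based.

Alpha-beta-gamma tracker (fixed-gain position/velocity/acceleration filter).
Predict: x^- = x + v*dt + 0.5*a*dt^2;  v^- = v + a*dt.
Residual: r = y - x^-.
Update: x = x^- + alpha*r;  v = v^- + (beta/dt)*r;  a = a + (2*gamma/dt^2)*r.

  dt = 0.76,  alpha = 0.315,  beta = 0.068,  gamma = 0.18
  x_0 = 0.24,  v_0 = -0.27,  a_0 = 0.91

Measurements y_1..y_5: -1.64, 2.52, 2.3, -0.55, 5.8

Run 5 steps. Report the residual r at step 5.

step 1: x_pred=0.2976  r=-1.9376  x^+=-0.3127  v^+=0.2482  a^+=-0.2977
step 2: x_pred=-0.2100  r=2.7300  x^+=0.6499  v^+=0.2663  a^+=1.4039
step 3: x_pred=1.2577  r=1.0423  x^+=1.5861  v^+=1.4265  a^+=2.0535
step 4: x_pred=3.2633  r=-3.8133  x^+=2.0621  v^+=2.6460  a^+=-0.3232
step 5: x_pred=3.9797  r=1.8203  x^+=4.5531  v^+=2.5632  a^+=0.8114

resid = 1.8203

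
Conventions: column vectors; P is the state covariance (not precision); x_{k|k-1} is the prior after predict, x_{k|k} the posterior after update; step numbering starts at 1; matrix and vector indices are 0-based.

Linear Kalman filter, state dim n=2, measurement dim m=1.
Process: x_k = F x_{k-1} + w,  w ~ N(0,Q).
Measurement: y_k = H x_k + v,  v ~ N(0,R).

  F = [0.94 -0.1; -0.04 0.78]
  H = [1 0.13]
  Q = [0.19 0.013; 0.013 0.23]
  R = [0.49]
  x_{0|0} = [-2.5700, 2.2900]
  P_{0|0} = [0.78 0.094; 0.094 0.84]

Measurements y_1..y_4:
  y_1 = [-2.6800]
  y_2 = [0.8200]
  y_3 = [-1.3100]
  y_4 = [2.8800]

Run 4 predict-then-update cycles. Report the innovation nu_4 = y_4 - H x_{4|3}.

innov = [4.1246]

step 1: x^-=[-2.6448, 1.8890]  P^-=[0.8699 -0.0126; -0.0126 0.7364]  S=[1.3691]  K=[0.6342; 0.0608]  nu=[-0.2808]  x^+=[-2.8229, 1.8719]  P^+=[0.3193 -0.0653; -0.0653 0.7314]
step 2: x^-=[-2.8407, 1.5730]  P^-=[0.4917 -0.1042; -0.1042 0.6796]  S=[0.9661]  K=[0.4949; -0.0164]  nu=[3.4562]  x^+=[-1.1301, 1.5163]  P^+=[0.2550 -0.0964; -0.0964 0.6793]
step 3: x^-=[-1.2139, 1.2279]  P^-=[0.4403 -0.1206; -0.1206 0.6497]  S=[0.9099]  K=[0.4666; -0.0397]  nu=[-0.2557]  x^+=[-1.3333, 1.2381]  P^+=[0.2421 -0.1037; -0.1037 0.6483]
step 4: x^-=[-1.3771, 1.0190]  P^-=[0.4299 -0.1231; -0.1231 0.6313]  S=[0.8986]  K=[0.4606; -0.0457]  nu=[4.1246]  x^+=[0.5229, 0.8305]  P^+=[0.2393 -0.1042; -0.1042 0.6294]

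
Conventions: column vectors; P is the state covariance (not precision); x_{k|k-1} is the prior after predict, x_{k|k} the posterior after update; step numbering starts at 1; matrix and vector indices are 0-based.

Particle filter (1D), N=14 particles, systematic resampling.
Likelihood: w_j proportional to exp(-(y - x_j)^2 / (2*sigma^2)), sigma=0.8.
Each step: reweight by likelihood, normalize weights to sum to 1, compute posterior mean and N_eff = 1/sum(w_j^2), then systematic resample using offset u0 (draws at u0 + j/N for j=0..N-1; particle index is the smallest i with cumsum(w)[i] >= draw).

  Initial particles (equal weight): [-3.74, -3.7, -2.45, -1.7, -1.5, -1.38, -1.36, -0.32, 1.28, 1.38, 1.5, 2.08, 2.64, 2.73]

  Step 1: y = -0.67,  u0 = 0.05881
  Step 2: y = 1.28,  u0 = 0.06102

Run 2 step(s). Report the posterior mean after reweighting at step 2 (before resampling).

step 1: w=[0.0002, 0.0002, 0.0241, 0.1249, 0.1670, 0.1930, 0.1972, 0.2600, 0.0147, 0.0107, 0.0072, 0.0008, 0.0001, 0.0000]  mean=-1.0947  Neff=5.3146  idx=[3, 3, 4, 4, 5, 5, 5, 6, 6, 6, 7, 7, 7, 9]
step 2: w=[0.0007, 0.0007, 0.0017, 0.0017, 0.0028, 0.0028, 0.0028, 0.0030, 0.0030, 0.0030, 0.0947, 0.0947, 0.0947, 0.6939]  mean=0.8356  Neff=1.9666  idx=[10, 11, 11, 12, 13, 13, 13, 13, 13, 13, 13, 13, 13, 13]

post_mean = 0.8356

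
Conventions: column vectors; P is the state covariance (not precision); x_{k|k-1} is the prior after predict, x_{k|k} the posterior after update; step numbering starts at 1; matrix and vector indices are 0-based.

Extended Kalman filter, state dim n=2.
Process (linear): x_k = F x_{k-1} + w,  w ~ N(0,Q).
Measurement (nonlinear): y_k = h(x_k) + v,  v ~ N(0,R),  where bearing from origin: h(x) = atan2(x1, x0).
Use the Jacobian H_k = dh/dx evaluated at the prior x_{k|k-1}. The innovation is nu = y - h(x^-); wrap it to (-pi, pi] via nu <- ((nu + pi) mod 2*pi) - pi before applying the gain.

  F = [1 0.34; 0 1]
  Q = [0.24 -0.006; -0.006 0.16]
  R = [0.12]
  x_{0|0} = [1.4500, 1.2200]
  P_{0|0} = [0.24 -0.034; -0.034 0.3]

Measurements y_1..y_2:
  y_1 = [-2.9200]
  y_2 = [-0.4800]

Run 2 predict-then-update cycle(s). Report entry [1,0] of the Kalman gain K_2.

step 1: x^-=[1.8648, 1.2200]  P^-=[0.4916 0.0620; 0.0620 0.4600]  H_jac=[-0.2457 0.3755]  S=[0.2031]  K=[-0.4800; 0.7755]  nu=[2.7838]  x^+=[0.5286, 3.3790]  P^+=[0.4448 0.1376; 0.1376 0.3378]
step 2: x^-=[1.6775, 3.3790]  P^-=[0.8174 0.2465; 0.2465 0.4978]  H_jac=[-0.2374 0.1179]  S=[0.1592]  K=[-1.0366; 0.0010]  nu=[-1.5900]  x^+=[3.3256, 3.3773]  P^+=[0.6463 0.2466; 0.2466 0.4978]

K[1,0] = 0.0010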